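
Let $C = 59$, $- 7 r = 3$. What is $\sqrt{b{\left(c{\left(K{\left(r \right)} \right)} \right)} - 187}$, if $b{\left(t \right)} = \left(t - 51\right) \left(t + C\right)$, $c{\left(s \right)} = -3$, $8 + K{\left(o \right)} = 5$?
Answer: $13 i \sqrt{19} \approx 56.666 i$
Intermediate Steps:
$r = - \frac{3}{7}$ ($r = \left(- \frac{1}{7}\right) 3 = - \frac{3}{7} \approx -0.42857$)
$K{\left(o \right)} = -3$ ($K{\left(o \right)} = -8 + 5 = -3$)
$b{\left(t \right)} = \left(-51 + t\right) \left(59 + t\right)$ ($b{\left(t \right)} = \left(t - 51\right) \left(t + 59\right) = \left(-51 + t\right) \left(59 + t\right)$)
$\sqrt{b{\left(c{\left(K{\left(r \right)} \right)} \right)} - 187} = \sqrt{\left(-3009 + \left(-3\right)^{2} + 8 \left(-3\right)\right) - 187} = \sqrt{\left(-3009 + 9 - 24\right) - 187} = \sqrt{-3024 - 187} = \sqrt{-3211} = 13 i \sqrt{19}$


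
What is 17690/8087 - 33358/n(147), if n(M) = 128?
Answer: -133750913/517568 ≈ -258.42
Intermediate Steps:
17690/8087 - 33358/n(147) = 17690/8087 - 33358/128 = 17690*(1/8087) - 33358*1/128 = 17690/8087 - 16679/64 = -133750913/517568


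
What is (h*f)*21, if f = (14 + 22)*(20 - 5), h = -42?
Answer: -476280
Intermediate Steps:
f = 540 (f = 36*15 = 540)
(h*f)*21 = -42*540*21 = -22680*21 = -476280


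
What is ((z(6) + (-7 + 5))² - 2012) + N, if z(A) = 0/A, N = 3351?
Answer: 1343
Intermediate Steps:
z(A) = 0
((z(6) + (-7 + 5))² - 2012) + N = ((0 + (-7 + 5))² - 2012) + 3351 = ((0 - 2)² - 2012) + 3351 = ((-2)² - 2012) + 3351 = (4 - 2012) + 3351 = -2008 + 3351 = 1343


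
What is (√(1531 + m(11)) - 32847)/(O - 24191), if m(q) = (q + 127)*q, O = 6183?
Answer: 32847/18008 - √3049/18008 ≈ 1.8210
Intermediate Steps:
m(q) = q*(127 + q) (m(q) = (127 + q)*q = q*(127 + q))
(√(1531 + m(11)) - 32847)/(O - 24191) = (√(1531 + 11*(127 + 11)) - 32847)/(6183 - 24191) = (√(1531 + 11*138) - 32847)/(-18008) = (√(1531 + 1518) - 32847)*(-1/18008) = (√3049 - 32847)*(-1/18008) = (-32847 + √3049)*(-1/18008) = 32847/18008 - √3049/18008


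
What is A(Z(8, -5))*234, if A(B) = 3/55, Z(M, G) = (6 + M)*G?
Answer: 702/55 ≈ 12.764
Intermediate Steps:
Z(M, G) = G*(6 + M)
A(B) = 3/55 (A(B) = 3*(1/55) = 3/55)
A(Z(8, -5))*234 = (3/55)*234 = 702/55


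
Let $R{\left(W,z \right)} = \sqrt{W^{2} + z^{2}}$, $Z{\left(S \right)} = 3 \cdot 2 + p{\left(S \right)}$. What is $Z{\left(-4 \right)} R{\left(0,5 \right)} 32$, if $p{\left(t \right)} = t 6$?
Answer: $-2880$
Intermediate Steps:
$p{\left(t \right)} = 6 t$
$Z{\left(S \right)} = 6 + 6 S$ ($Z{\left(S \right)} = 3 \cdot 2 + 6 S = 6 + 6 S$)
$Z{\left(-4 \right)} R{\left(0,5 \right)} 32 = \left(6 + 6 \left(-4\right)\right) \sqrt{0^{2} + 5^{2}} \cdot 32 = \left(6 - 24\right) \sqrt{0 + 25} \cdot 32 = - 18 \sqrt{25} \cdot 32 = \left(-18\right) 5 \cdot 32 = \left(-90\right) 32 = -2880$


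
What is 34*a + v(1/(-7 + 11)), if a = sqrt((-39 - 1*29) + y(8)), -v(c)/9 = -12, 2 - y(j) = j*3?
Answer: 108 + 102*I*sqrt(10) ≈ 108.0 + 322.55*I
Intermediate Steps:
y(j) = 2 - 3*j (y(j) = 2 - j*3 = 2 - 3*j)
v(c) = 108 (v(c) = -9*(-12) = 108)
a = 3*I*sqrt(10) (a = sqrt((-39 - 1*29) + (2 - 3*8)) = sqrt((-39 - 29) + (2 - 24)) = sqrt(-68 - 22) = sqrt(-90) = 3*I*sqrt(10) ≈ 9.4868*I)
34*a + v(1/(-7 + 11)) = 34*(3*I*sqrt(10)) + 108 = 102*I*sqrt(10) + 108 = 108 + 102*I*sqrt(10)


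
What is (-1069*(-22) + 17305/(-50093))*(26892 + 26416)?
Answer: 62800548576652/50093 ≈ 1.2537e+9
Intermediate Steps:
(-1069*(-22) + 17305/(-50093))*(26892 + 26416) = (23518 + 17305*(-1/50093))*53308 = (23518 - 17305/50093)*53308 = (1178069869/50093)*53308 = 62800548576652/50093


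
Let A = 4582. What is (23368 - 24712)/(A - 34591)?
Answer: 64/1429 ≈ 0.044787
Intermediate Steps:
(23368 - 24712)/(A - 34591) = (23368 - 24712)/(4582 - 34591) = -1344/(-30009) = -1344*(-1/30009) = 64/1429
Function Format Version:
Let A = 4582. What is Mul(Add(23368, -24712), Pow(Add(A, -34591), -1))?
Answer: Rational(64, 1429) ≈ 0.044787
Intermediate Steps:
Mul(Add(23368, -24712), Pow(Add(A, -34591), -1)) = Mul(Add(23368, -24712), Pow(Add(4582, -34591), -1)) = Mul(-1344, Pow(-30009, -1)) = Mul(-1344, Rational(-1, 30009)) = Rational(64, 1429)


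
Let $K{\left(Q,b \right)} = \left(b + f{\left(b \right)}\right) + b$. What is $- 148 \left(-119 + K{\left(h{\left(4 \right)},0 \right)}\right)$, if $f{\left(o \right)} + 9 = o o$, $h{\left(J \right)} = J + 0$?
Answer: $18944$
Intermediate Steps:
$h{\left(J \right)} = J$
$f{\left(o \right)} = -9 + o^{2}$ ($f{\left(o \right)} = -9 + o o = -9 + o^{2}$)
$K{\left(Q,b \right)} = -9 + b^{2} + 2 b$ ($K{\left(Q,b \right)} = \left(b + \left(-9 + b^{2}\right)\right) + b = \left(-9 + b + b^{2}\right) + b = -9 + b^{2} + 2 b$)
$- 148 \left(-119 + K{\left(h{\left(4 \right)},0 \right)}\right) = - 148 \left(-119 + \left(-9 + 0^{2} + 2 \cdot 0\right)\right) = - 148 \left(-119 + \left(-9 + 0 + 0\right)\right) = - 148 \left(-119 - 9\right) = \left(-148\right) \left(-128\right) = 18944$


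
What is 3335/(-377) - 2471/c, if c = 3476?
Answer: -431863/45188 ≈ -9.5570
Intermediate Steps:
3335/(-377) - 2471/c = 3335/(-377) - 2471/3476 = 3335*(-1/377) - 2471*1/3476 = -115/13 - 2471/3476 = -431863/45188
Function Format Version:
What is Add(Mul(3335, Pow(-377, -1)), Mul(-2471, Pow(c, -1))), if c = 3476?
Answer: Rational(-431863, 45188) ≈ -9.5570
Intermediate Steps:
Add(Mul(3335, Pow(-377, -1)), Mul(-2471, Pow(c, -1))) = Add(Mul(3335, Pow(-377, -1)), Mul(-2471, Pow(3476, -1))) = Add(Mul(3335, Rational(-1, 377)), Mul(-2471, Rational(1, 3476))) = Add(Rational(-115, 13), Rational(-2471, 3476)) = Rational(-431863, 45188)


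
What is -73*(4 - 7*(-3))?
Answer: -1825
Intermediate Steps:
-73*(4 - 7*(-3)) = -73*(4 + 21) = -73*25 = -1825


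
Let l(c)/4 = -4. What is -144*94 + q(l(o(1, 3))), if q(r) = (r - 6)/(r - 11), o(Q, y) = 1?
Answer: -365450/27 ≈ -13535.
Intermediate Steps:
l(c) = -16 (l(c) = 4*(-4) = -16)
q(r) = (-6 + r)/(-11 + r)
-144*94 + q(l(o(1, 3))) = -144*94 + (-6 - 16)/(-11 - 16) = -13536 - 22/(-27) = -13536 - 1/27*(-22) = -13536 + 22/27 = -365450/27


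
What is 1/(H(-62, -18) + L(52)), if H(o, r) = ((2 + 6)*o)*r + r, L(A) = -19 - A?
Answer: 1/8839 ≈ 0.00011313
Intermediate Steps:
H(o, r) = r + 8*o*r (H(o, r) = (8*o)*r + r = 8*o*r + r = r + 8*o*r)
1/(H(-62, -18) + L(52)) = 1/(-18*(1 + 8*(-62)) + (-19 - 1*52)) = 1/(-18*(1 - 496) + (-19 - 52)) = 1/(-18*(-495) - 71) = 1/(8910 - 71) = 1/8839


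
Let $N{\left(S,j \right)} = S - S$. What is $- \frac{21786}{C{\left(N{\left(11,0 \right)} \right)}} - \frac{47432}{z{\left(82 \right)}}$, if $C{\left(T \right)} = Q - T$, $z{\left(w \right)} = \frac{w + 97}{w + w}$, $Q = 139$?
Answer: $- \frac{1085159566}{24881} \approx -43614.0$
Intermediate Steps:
$N{\left(S,j \right)} = 0$
$z{\left(w \right)} = \frac{97 + w}{2 w}$
$C{\left(T \right)} = 139 - T$
$- \frac{21786}{C{\left(N{\left(11,0 \right)} \right)}} - \frac{47432}{z{\left(82 \right)}} = - \frac{21786}{139 - 0} - \frac{47432}{\frac{1}{2} \cdot \frac{1}{82} \left(97 + 82\right)} = - \frac{21786}{139 + 0} - \frac{47432}{\frac{1}{2} \cdot \frac{1}{82} \cdot 179} = - \frac{21786}{139} - \frac{47432}{\frac{179}{164}} = \left(-21786\right) \frac{1}{139} - \frac{7778848}{179} = - \frac{21786}{139} - \frac{7778848}{179} = - \frac{1085159566}{24881}$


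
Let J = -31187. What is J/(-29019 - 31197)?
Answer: 2399/4632 ≈ 0.51792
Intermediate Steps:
J/(-29019 - 31197) = -31187/(-29019 - 31197) = -31187/(-60216) = -31187*(-1/60216) = 2399/4632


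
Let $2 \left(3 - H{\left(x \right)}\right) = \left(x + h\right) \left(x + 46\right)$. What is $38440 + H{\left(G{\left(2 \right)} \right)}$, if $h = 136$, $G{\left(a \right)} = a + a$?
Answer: $34943$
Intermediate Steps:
$G{\left(a \right)} = 2 a$
$H{\left(x \right)} = 3 - \frac{\left(46 + x\right) \left(136 + x\right)}{2}$ ($H{\left(x \right)} = 3 - \frac{\left(x + 136\right) \left(x + 46\right)}{2} = 3 - \frac{\left(136 + x\right) \left(46 + x\right)}{2} = 3 - \frac{\left(46 + x\right) \left(136 + x\right)}{2}$)
$38440 + H{\left(G{\left(2 \right)} \right)} = 38440 - \left(3125 + 8 + 91 \cdot 2 \cdot 2\right) = 38440 - \left(3489 + 8\right) = 38440 - 3497 = 34943$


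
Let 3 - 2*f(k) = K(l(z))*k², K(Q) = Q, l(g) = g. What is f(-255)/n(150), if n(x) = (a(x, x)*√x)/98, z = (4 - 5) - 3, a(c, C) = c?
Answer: 4248349*√6/1500 ≈ 6937.5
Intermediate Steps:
z = -4 (z = -1 - 3 = -4)
f(k) = 3/2 + 2*k² (f(k) = 3/2 - (-2)*k² = 3/2 + 2*k²)
n(x) = x^(3/2)/98 (n(x) = (x*√x)/98 = x^(3/2)*(1/98) = x^(3/2)/98)
f(-255)/n(150) = (3/2 + 2*(-255)²)/((150^(3/2)/98)) = (3/2 + 2*65025)/(((750*√6)/98)) = (3/2 + 130050)/((375*√6/49)) = 260103*(49*√6/2250)/2 = 4248349*√6/1500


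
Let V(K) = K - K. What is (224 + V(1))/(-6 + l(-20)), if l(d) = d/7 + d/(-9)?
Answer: -7056/209 ≈ -33.761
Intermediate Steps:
V(K) = 0
l(d) = 2*d/63 (l(d) = d*(1/7) + d*(-1/9) = d/7 - d/9 = 2*d/63)
(224 + V(1))/(-6 + l(-20)) = (224 + 0)/(-6 + (2/63)*(-20)) = 224/(-6 - 40/63) = 224/(-418/63) = 224*(-63/418) = -7056/209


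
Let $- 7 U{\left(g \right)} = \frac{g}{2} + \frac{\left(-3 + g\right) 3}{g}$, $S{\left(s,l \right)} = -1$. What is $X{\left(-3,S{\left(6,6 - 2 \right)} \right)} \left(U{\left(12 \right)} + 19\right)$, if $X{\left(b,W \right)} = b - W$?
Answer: $- \frac{499}{14} \approx -35.643$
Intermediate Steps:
$U{\left(g \right)} = - \frac{g}{14} - \frac{-9 + 3 g}{7 g}$ ($U{\left(g \right)} = - \frac{\frac{g}{2} + \frac{\left(-3 + g\right) 3}{g}}{7} = - \frac{g \frac{1}{2} + \frac{-9 + 3 g}{g}}{7} = - \frac{\frac{g}{2} + \frac{-9 + 3 g}{g}}{7} = - \frac{g}{14} - \frac{-9 + 3 g}{7 g}$)
$X{\left(-3,S{\left(6,6 - 2 \right)} \right)} \left(U{\left(12 \right)} + 19\right) = \left(-3 - -1\right) \left(\frac{18 - 12 \left(6 + 12\right)}{14 \cdot 12} + 19\right) = \left(-3 + 1\right) \left(\frac{1}{14} \cdot \frac{1}{12} \left(18 - 12 \cdot 18\right) + 19\right) = - 2 \left(\frac{1}{14} \cdot \frac{1}{12} \left(18 - 216\right) + 19\right) = - 2 \left(\frac{1}{14} \cdot \frac{1}{12} \left(-198\right) + 19\right) = - 2 \left(- \frac{33}{28} + 19\right) = \left(-2\right) \frac{499}{28} = - \frac{499}{14}$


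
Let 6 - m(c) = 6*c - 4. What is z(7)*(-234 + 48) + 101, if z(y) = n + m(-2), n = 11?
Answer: -6037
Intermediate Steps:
m(c) = 10 - 6*c (m(c) = 6 - (6*c - 4) = 6 - (-4 + 6*c) = 6 + (4 - 6*c) = 10 - 6*c)
z(y) = 33 (z(y) = 11 + (10 - 6*(-2)) = 11 + (10 + 12) = 11 + 22 = 33)
z(7)*(-234 + 48) + 101 = 33*(-234 + 48) + 101 = 33*(-186) + 101 = -6138 + 101 = -6037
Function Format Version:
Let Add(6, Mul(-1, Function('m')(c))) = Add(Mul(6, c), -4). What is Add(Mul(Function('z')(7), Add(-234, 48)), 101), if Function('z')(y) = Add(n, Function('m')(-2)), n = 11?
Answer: -6037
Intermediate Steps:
Function('m')(c) = Add(10, Mul(-6, c)) (Function('m')(c) = Add(6, Mul(-1, Add(Mul(6, c), -4))) = Add(6, Mul(-1, Add(-4, Mul(6, c)))) = Add(6, Add(4, Mul(-6, c))) = Add(10, Mul(-6, c)))
Function('z')(y) = 33 (Function('z')(y) = Add(11, Add(10, Mul(-6, -2))) = Add(11, Add(10, 12)) = Add(11, 22) = 33)
Add(Mul(Function('z')(7), Add(-234, 48)), 101) = Add(Mul(33, Add(-234, 48)), 101) = Add(Mul(33, -186), 101) = Add(-6138, 101) = -6037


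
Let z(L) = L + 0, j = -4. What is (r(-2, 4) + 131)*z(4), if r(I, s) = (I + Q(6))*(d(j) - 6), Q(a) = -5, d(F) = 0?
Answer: 692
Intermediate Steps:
z(L) = L
r(I, s) = 30 - 6*I (r(I, s) = (I - 5)*(0 - 6) = (-5 + I)*(-6) = 30 - 6*I)
(r(-2, 4) + 131)*z(4) = ((30 - 6*(-2)) + 131)*4 = ((30 + 12) + 131)*4 = (42 + 131)*4 = 173*4 = 692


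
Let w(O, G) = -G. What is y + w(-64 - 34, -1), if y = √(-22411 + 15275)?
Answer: 1 + 4*I*√446 ≈ 1.0 + 84.475*I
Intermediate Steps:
y = 4*I*√446 (y = √(-7136) = 4*I*√446 ≈ 84.475*I)
y + w(-64 - 34, -1) = 4*I*√446 - 1*(-1) = 4*I*√446 + 1 = 1 + 4*I*√446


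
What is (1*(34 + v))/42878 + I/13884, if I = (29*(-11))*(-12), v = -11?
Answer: 13704693/49609846 ≈ 0.27625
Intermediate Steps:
I = 3828 (I = -319*(-12) = 3828)
(1*(34 + v))/42878 + I/13884 = (1*(34 - 11))/42878 + 3828/13884 = (1*23)*(1/42878) + 3828*(1/13884) = 23*(1/42878) + 319/1157 = 23/42878 + 319/1157 = 13704693/49609846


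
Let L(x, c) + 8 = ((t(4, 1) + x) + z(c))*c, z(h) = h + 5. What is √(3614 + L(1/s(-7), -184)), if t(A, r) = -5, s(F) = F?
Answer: √1836926/7 ≈ 193.62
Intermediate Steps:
z(h) = 5 + h
L(x, c) = -8 + c*(c + x) (L(x, c) = -8 + ((-5 + x) + (5 + c))*c = -8 + (c + x)*c = -8 + c*(c + x))
√(3614 + L(1/s(-7), -184)) = √(3614 + (-8 + (-184)² - 184/(-7))) = √(3614 + (-8 + 33856 - 184*(-⅐))) = √(3614 + (-8 + 33856 + 184/7)) = √(3614 + 237120/7) = √(262418/7) = √1836926/7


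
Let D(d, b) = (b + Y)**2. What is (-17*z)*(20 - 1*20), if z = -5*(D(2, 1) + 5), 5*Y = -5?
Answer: 0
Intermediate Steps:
Y = -1 (Y = (1/5)*(-5) = -1)
D(d, b) = (-1 + b)**2 (D(d, b) = (b - 1)**2 = (-1 + b)**2)
z = -25 (z = -5*((-1 + 1)**2 + 5) = -5*(0**2 + 5) = -5*(0 + 5) = -5*5 = -25)
(-17*z)*(20 - 1*20) = (-17*(-25))*(20 - 1*20) = 425*(20 - 20) = 425*0 = 0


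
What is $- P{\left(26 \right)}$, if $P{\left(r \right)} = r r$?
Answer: $-676$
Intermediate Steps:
$P{\left(r \right)} = r^{2}$
$- P{\left(26 \right)} = - 26^{2} = \left(-1\right) 676 = -676$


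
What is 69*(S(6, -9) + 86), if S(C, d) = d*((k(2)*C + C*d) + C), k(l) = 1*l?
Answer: 28290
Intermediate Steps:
k(l) = l
S(C, d) = d*(3*C + C*d) (S(C, d) = d*((2*C + C*d) + C) = d*(3*C + C*d))
69*(S(6, -9) + 86) = 69*(6*(-9)*(3 - 9) + 86) = 69*(6*(-9)*(-6) + 86) = 69*(324 + 86) = 69*410 = 28290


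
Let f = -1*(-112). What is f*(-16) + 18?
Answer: -1774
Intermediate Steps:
f = 112
f*(-16) + 18 = 112*(-16) + 18 = -1792 + 18 = -1774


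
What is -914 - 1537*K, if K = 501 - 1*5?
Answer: -763266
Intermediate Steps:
K = 496 (K = 501 - 5 = 496)
-914 - 1537*K = -914 - 1537*496 = -914 - 762352 = -763266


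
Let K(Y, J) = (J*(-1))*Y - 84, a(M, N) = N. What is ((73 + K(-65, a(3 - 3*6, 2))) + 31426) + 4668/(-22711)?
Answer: 716413827/22711 ≈ 31545.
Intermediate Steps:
K(Y, J) = -84 - J*Y (K(Y, J) = (-J)*Y - 84 = -J*Y - 84 = -84 - J*Y)
((73 + K(-65, a(3 - 3*6, 2))) + 31426) + 4668/(-22711) = ((73 + (-84 - 1*2*(-65))) + 31426) + 4668/(-22711) = ((73 + (-84 + 130)) + 31426) + 4668*(-1/22711) = ((73 + 46) + 31426) - 4668/22711 = (119 + 31426) - 4668/22711 = 31545 - 4668/22711 = 716413827/22711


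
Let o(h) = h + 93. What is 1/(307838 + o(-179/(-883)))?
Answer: 883/271903252 ≈ 3.2475e-6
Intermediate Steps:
o(h) = 93 + h
1/(307838 + o(-179/(-883))) = 1/(307838 + (93 - 179/(-883))) = 1/(307838 + (93 - 179*(-1/883))) = 1/(307838 + (93 + 179/883)) = 1/(307838 + 82298/883) = 1/(271903252/883) = 883/271903252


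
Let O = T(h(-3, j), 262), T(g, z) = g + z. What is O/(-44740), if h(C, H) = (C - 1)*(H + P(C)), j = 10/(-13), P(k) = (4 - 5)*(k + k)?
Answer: -1567/290810 ≈ -0.0053884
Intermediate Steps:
P(k) = -2*k
j = -10/13 (j = 10*(-1/13) = -10/13 ≈ -0.76923)
h(C, H) = (-1 + C)*(H - 2*C) (h(C, H) = (C - 1)*(H - 2*C) = (-1 + C)*(H - 2*C))
O = 3134/13 (O = (-1*(-10/13) - 2*(-3)**2 + 2*(-3) - 3*(-10/13)) + 262 = (10/13 - 2*9 - 6 + 30/13) + 262 = (10/13 - 18 - 6 + 30/13) + 262 = -272/13 + 262 = 3134/13 ≈ 241.08)
O/(-44740) = (3134/13)/(-44740) = (3134/13)*(-1/44740) = -1567/290810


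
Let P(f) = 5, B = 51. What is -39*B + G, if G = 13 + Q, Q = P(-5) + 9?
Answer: -1962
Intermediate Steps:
Q = 14 (Q = 5 + 9 = 14)
G = 27 (G = 13 + 14 = 27)
-39*B + G = -39*51 + 27 = -1989 + 27 = -1962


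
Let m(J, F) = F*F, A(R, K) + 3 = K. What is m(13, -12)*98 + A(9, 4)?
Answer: 14113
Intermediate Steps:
A(R, K) = -3 + K
m(J, F) = F²
m(13, -12)*98 + A(9, 4) = (-12)²*98 + (-3 + 4) = 144*98 + 1 = 14112 + 1 = 14113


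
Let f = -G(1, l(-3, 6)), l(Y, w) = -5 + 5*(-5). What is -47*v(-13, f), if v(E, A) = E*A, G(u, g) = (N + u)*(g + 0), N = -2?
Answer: -18330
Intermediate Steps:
l(Y, w) = -30 (l(Y, w) = -5 - 25 = -30)
G(u, g) = g*(-2 + u) (G(u, g) = (-2 + u)*(g + 0) = (-2 + u)*g = g*(-2 + u))
f = -30 (f = -(-30)*(-2 + 1) = -(-30)*(-1) = -1*30 = -30)
v(E, A) = A*E
-47*v(-13, f) = -(-1410)*(-13) = -47*390 = -18330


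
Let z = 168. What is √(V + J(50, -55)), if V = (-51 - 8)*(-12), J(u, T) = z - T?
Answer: 7*√19 ≈ 30.512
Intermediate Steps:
J(u, T) = 168 - T
V = 708 (V = -59*(-12) = 708)
√(V + J(50, -55)) = √(708 + (168 - 1*(-55))) = √(708 + (168 + 55)) = √(708 + 223) = √931 = 7*√19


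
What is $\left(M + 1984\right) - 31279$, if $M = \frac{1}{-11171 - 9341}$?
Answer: $- \frac{600899041}{20512} \approx -29295.0$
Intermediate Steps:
$M = - \frac{1}{20512}$ ($M = \frac{1}{-11171 + \left(-13104 + 3763\right)} = \frac{1}{-11171 - 9341} = \frac{1}{-20512} = - \frac{1}{20512} \approx -4.8752 \cdot 10^{-5}$)
$\left(M + 1984\right) - 31279 = \left(- \frac{1}{20512} + 1984\right) - 31279 = \frac{40695807}{20512} - 31279 = - \frac{600899041}{20512}$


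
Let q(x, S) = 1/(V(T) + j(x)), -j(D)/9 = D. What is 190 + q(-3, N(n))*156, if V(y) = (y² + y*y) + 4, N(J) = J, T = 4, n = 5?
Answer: 4042/21 ≈ 192.48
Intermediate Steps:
j(D) = -9*D
V(y) = 4 + 2*y² (V(y) = (y² + y²) + 4 = 2*y² + 4 = 4 + 2*y²)
q(x, S) = 1/(36 - 9*x) (q(x, S) = 1/((4 + 2*4²) - 9*x) = 1/((4 + 2*16) - 9*x) = 1/((4 + 32) - 9*x) = 1/(36 - 9*x))
190 + q(-3, N(n))*156 = 190 + (1/(9*(4 - 1*(-3))))*156 = 190 + (1/(9*(4 + 3)))*156 = 190 + ((⅑)/7)*156 = 190 + ((⅑)*(⅐))*156 = 190 + (1/63)*156 = 190 + 52/21 = 4042/21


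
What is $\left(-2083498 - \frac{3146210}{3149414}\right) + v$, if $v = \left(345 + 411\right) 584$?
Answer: $- \frac{2585661018863}{1574707} \approx -1.642 \cdot 10^{6}$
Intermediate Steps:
$v = 441504$ ($v = 756 \cdot 584 = 441504$)
$\left(-2083498 - \frac{3146210}{3149414}\right) + v = \left(-2083498 - \frac{3146210}{3149414}\right) + 441504 = \left(-2083498 - \frac{1573105}{1574707}\right) + 441504 = - \frac{3280900458191}{1574707} + 441504 = - \frac{2585661018863}{1574707}$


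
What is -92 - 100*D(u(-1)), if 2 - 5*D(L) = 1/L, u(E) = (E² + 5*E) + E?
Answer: -136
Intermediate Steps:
u(E) = E² + 6*E
D(L) = ⅖ - 1/(5*L)
-92 - 100*D(u(-1)) = -92 - 20*(-1 + 2*(-(6 - 1)))/((-(6 - 1))) = -92 - 20*(-1 + 2*(-1*5))/((-1*5)) = -92 - 20*(-1 + 2*(-5))/(-5) = -92 - 20*(-1)*(-1 - 10)/5 = -92 - 20*(-1)*(-11)/5 = -92 - 100*11/25 = -92 - 44 = -136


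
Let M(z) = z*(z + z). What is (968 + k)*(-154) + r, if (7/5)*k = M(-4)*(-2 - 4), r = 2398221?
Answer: 2270269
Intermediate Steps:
M(z) = 2*z**2 (M(z) = z*(2*z) = 2*z**2)
k = -960/7 (k = 5*((2*(-4)**2)*(-2 - 4))/7 = 5*((2*16)*(-6))/7 = 5*(32*(-6))/7 = (5/7)*(-192) = -960/7 ≈ -137.14)
(968 + k)*(-154) + r = (968 - 960/7)*(-154) + 2398221 = (5816/7)*(-154) + 2398221 = -127952 + 2398221 = 2270269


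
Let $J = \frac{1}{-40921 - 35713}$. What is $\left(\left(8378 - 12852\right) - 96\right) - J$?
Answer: $- \frac{350217379}{76634} \approx -4570.0$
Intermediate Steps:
$J = - \frac{1}{76634}$ ($J = \frac{1}{-76634} = - \frac{1}{76634} \approx -1.3049 \cdot 10^{-5}$)
$\left(\left(8378 - 12852\right) - 96\right) - J = \left(\left(8378 - 12852\right) - 96\right) - - \frac{1}{76634} = \left(-4474 - 96\right) + \frac{1}{76634} = -4570 + \frac{1}{76634} = - \frac{350217379}{76634}$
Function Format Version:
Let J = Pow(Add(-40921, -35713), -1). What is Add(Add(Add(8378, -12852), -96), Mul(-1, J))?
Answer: Rational(-350217379, 76634) ≈ -4570.0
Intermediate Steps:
J = Rational(-1, 76634) (J = Pow(-76634, -1) = Rational(-1, 76634) ≈ -1.3049e-5)
Add(Add(Add(8378, -12852), -96), Mul(-1, J)) = Add(Add(Add(8378, -12852), -96), Mul(-1, Rational(-1, 76634))) = Add(Add(-4474, -96), Rational(1, 76634)) = Add(-4570, Rational(1, 76634)) = Rational(-350217379, 76634)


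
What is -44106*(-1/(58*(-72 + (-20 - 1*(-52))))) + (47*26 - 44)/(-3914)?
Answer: -2307419/119480 ≈ -19.312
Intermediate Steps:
-44106*(-1/(58*(-72 + (-20 - 1*(-52))))) + (47*26 - 44)/(-3914) = -44106*(-1/(58*(-72 + (-20 + 52)))) + (1222 - 44)*(-1/3914) = -44106*(-1/(58*(-72 + 32))) + 1178*(-1/3914) = -44106/((-40*(-58))) - 31/103 = -44106/2320 - 31/103 = -44106*1/2320 - 31/103 = -22053/1160 - 31/103 = -2307419/119480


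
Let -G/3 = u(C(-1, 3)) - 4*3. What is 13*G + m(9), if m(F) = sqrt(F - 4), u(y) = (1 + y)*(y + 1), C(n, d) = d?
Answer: -156 + sqrt(5) ≈ -153.76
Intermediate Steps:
u(y) = (1 + y)**2 (u(y) = (1 + y)*(1 + y) = (1 + y)**2)
m(F) = sqrt(-4 + F)
G = -12 (G = -3*((1 + 3)**2 - 4*3) = -3*(4**2 - 12) = -3*(16 - 12) = -3*4 = -12)
13*G + m(9) = 13*(-12) + sqrt(-4 + 9) = -156 + sqrt(5)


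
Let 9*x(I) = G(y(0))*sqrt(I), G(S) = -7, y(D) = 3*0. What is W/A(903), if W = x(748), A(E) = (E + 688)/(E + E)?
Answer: -196*sqrt(187)/111 ≈ -24.146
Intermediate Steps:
y(D) = 0
A(E) = (688 + E)/(2*E) (A(E) = (688 + E)/((2*E)) = (688 + E)*(1/(2*E)) = (688 + E)/(2*E))
x(I) = -7*sqrt(I)/9 (x(I) = (-7*sqrt(I))/9 = -7*sqrt(I)/9)
W = -14*sqrt(187)/9 ≈ -21.272
W/A(903) = (-14*sqrt(187)/9)/(((1/2)*(688 + 903)/903)) = (-14*sqrt(187)/9)/(((1/2)*(1/903)*1591)) = (-14*sqrt(187)/9)/(37/42) = -14*sqrt(187)/9*(42/37) = -196*sqrt(187)/111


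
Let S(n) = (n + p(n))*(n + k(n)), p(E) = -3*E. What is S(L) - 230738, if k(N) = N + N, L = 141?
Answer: -350024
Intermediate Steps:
k(N) = 2*N
S(n) = -6*n² (S(n) = (n - 3*n)*(n + 2*n) = (-2*n)*(3*n) = -6*n²)
S(L) - 230738 = -6*141² - 230738 = -6*19881 - 230738 = -119286 - 230738 = -350024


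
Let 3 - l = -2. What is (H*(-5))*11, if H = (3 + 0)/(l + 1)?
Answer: -55/2 ≈ -27.500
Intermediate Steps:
l = 5 (l = 3 - 1*(-2) = 3 + 2 = 5)
H = ½ (H = (3 + 0)/(5 + 1) = 3/6 = 3*(⅙) = ½ ≈ 0.50000)
(H*(-5))*11 = ((½)*(-5))*11 = -5/2*11 = -55/2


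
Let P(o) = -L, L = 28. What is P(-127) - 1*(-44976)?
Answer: 44948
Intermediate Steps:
P(o) = -28 (P(o) = -1*28 = -28)
P(-127) - 1*(-44976) = -28 - 1*(-44976) = -28 + 44976 = 44948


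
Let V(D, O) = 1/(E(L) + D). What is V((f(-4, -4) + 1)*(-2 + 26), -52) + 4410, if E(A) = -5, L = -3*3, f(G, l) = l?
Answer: 339569/77 ≈ 4410.0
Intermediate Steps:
L = -9
V(D, O) = 1/(-5 + D)
V((f(-4, -4) + 1)*(-2 + 26), -52) + 4410 = 1/(-5 + (-4 + 1)*(-2 + 26)) + 4410 = 1/(-5 - 3*24) + 4410 = 1/(-5 - 72) + 4410 = 1/(-77) + 4410 = -1/77 + 4410 = 339569/77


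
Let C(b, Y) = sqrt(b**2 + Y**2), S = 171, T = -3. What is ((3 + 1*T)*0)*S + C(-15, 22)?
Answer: sqrt(709) ≈ 26.627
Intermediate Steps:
C(b, Y) = sqrt(Y**2 + b**2)
((3 + 1*T)*0)*S + C(-15, 22) = ((3 + 1*(-3))*0)*171 + sqrt(22**2 + (-15)**2) = ((3 - 3)*0)*171 + sqrt(484 + 225) = (0*0)*171 + sqrt(709) = 0*171 + sqrt(709) = 0 + sqrt(709) = sqrt(709)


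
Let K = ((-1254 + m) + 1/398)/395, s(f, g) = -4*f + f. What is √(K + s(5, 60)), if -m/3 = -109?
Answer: 7*I*√349980902/31442 ≈ 4.165*I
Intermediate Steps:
m = 327 (m = -3*(-109) = 327)
s(f, g) = -3*f
K = -73789/31442 (K = ((-1254 + 327) + 1/398)/395 = (-927 + 1/398)*(1/395) = -368945/398*1/395 = -73789/31442 ≈ -2.3468)
√(K + s(5, 60)) = √(-73789/31442 - 3*5) = √(-73789/31442 - 15) = √(-545419/31442) = 7*I*√349980902/31442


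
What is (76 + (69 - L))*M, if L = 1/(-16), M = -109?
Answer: -252989/16 ≈ -15812.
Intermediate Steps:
L = -1/16 ≈ -0.062500
(76 + (69 - L))*M = (76 + (69 - 1*(-1/16)))*(-109) = (76 + (69 + 1/16))*(-109) = (76 + 1105/16)*(-109) = (2321/16)*(-109) = -252989/16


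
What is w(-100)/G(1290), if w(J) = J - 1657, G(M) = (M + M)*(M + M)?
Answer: -1757/6656400 ≈ -0.00026396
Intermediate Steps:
G(M) = 4*M² (G(M) = (2*M)*(2*M) = 4*M²)
w(J) = -1657 + J
w(-100)/G(1290) = (-1657 - 100)/((4*1290²)) = -1757/(4*1664100) = -1757/6656400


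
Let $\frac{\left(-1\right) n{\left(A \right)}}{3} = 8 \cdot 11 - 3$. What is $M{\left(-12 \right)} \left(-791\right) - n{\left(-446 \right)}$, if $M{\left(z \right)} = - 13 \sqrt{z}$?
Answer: $255 + 20566 i \sqrt{3} \approx 255.0 + 35621.0 i$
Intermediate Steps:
$n{\left(A \right)} = -255$ ($n{\left(A \right)} = - 3 \left(8 \cdot 11 - 3\right) = - 3 \left(88 - 3\right) = \left(-3\right) 85 = -255$)
$M{\left(-12 \right)} \left(-791\right) - n{\left(-446 \right)} = - 13 \sqrt{-12} \left(-791\right) - -255 = - 13 \cdot 2 i \sqrt{3} \left(-791\right) + 255 = - 26 i \sqrt{3} \left(-791\right) + 255 = 20566 i \sqrt{3} + 255 = 255 + 20566 i \sqrt{3}$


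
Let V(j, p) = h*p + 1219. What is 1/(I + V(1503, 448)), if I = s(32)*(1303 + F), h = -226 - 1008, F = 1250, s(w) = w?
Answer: -1/469917 ≈ -2.1280e-6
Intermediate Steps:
h = -1234
I = 81696 (I = 32*(1303 + 1250) = 32*2553 = 81696)
V(j, p) = 1219 - 1234*p (V(j, p) = -1234*p + 1219 = 1219 - 1234*p)
1/(I + V(1503, 448)) = 1/(81696 + (1219 - 1234*448)) = 1/(81696 + (1219 - 552832)) = 1/(81696 - 551613) = 1/(-469917) = -1/469917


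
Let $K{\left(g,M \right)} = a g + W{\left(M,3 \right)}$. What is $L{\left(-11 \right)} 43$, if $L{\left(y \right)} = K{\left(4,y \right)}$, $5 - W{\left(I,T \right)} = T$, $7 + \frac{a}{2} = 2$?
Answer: $-1634$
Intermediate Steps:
$a = -10$ ($a = -14 + 2 \cdot 2 = -14 + 4 = -10$)
$W{\left(I,T \right)} = 5 - T$
$K{\left(g,M \right)} = 2 - 10 g$ ($K{\left(g,M \right)} = - 10 g + \left(5 - 3\right) = - 10 g + 2 = 2 - 10 g$)
$L{\left(y \right)} = -38$ ($L{\left(y \right)} = 2 - 40 = -38$)
$L{\left(-11 \right)} 43 = \left(-38\right) 43 = -1634$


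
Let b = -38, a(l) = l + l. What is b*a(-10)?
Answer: 760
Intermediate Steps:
a(l) = 2*l
b*a(-10) = -76*(-10) = -38*(-20) = 760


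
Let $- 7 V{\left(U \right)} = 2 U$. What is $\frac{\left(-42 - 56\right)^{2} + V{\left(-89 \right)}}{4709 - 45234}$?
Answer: $- \frac{67406}{283675} \approx -0.23762$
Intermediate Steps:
$V{\left(U \right)} = - \frac{2 U}{7}$
$\frac{\left(-42 - 56\right)^{2} + V{\left(-89 \right)}}{4709 - 45234} = \frac{\left(-42 - 56\right)^{2} - - \frac{178}{7}}{4709 - 45234} = \frac{\left(-98\right)^{2} + \frac{178}{7}}{-40525} = \left(9604 + \frac{178}{7}\right) \left(- \frac{1}{40525}\right) = \frac{67406}{7} \left(- \frac{1}{40525}\right) = - \frac{67406}{283675}$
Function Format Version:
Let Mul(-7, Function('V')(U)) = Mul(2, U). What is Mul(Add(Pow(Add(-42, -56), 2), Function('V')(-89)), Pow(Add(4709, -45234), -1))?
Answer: Rational(-67406, 283675) ≈ -0.23762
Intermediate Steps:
Function('V')(U) = Mul(Rational(-2, 7), U) (Function('V')(U) = Mul(Rational(-1, 7), Mul(2, U)) = Mul(Rational(-2, 7), U))
Mul(Add(Pow(Add(-42, -56), 2), Function('V')(-89)), Pow(Add(4709, -45234), -1)) = Mul(Add(Pow(Add(-42, -56), 2), Mul(Rational(-2, 7), -89)), Pow(Add(4709, -45234), -1)) = Mul(Add(Pow(-98, 2), Rational(178, 7)), Pow(-40525, -1)) = Mul(Add(9604, Rational(178, 7)), Rational(-1, 40525)) = Mul(Rational(67406, 7), Rational(-1, 40525)) = Rational(-67406, 283675)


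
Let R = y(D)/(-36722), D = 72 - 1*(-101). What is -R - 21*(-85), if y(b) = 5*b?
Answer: 65549635/36722 ≈ 1785.0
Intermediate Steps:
D = 173 (D = 72 + 101 = 173)
R = -865/36722 (R = (5*173)/(-36722) = 865*(-1/36722) = -865/36722 ≈ -0.023555)
-R - 21*(-85) = -1*(-865/36722) - 21*(-85) = 865/36722 - 1*(-1785) = 865/36722 + 1785 = 65549635/36722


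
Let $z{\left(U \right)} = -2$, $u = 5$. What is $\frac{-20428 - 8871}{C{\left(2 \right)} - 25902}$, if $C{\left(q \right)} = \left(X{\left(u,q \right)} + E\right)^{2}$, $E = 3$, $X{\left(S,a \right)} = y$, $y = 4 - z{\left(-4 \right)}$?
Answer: $\frac{29299}{25821} \approx 1.1347$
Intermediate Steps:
$y = 6$ ($y = 4 - -2 = 4 + 2 = 6$)
$X{\left(S,a \right)} = 6$
$C{\left(q \right)} = 81$ ($C{\left(q \right)} = \left(6 + 3\right)^{2} = 9^{2} = 81$)
$\frac{-20428 - 8871}{C{\left(2 \right)} - 25902} = \frac{-20428 - 8871}{81 - 25902} = - \frac{29299}{-25821} = \left(-29299\right) \left(- \frac{1}{25821}\right) = \frac{29299}{25821}$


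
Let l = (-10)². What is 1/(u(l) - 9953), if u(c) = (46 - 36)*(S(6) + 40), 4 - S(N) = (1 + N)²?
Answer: -1/10003 ≈ -9.9970e-5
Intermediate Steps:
l = 100
S(N) = 4 - (1 + N)²
u(c) = -50 (u(c) = (46 - 36)*((4 - (1 + 6)²) + 40) = 10*((4 - 1*7²) + 40) = 10*((4 - 1*49) + 40) = 10*((4 - 49) + 40) = 10*(-45 + 40) = 10*(-5) = -50)
1/(u(l) - 9953) = 1/(-50 - 9953) = 1/(-10003) = -1/10003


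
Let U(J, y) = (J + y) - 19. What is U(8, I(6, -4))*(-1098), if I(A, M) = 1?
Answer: 10980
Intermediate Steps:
U(J, y) = -19 + J + y
U(8, I(6, -4))*(-1098) = (-19 + 8 + 1)*(-1098) = -10*(-1098) = 10980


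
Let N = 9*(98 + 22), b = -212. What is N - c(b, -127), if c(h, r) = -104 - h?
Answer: 972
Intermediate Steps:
N = 1080 (N = 9*120 = 1080)
N - c(b, -127) = 1080 - (-104 - 1*(-212)) = 1080 - (-104 + 212) = 1080 - 1*108 = 1080 - 108 = 972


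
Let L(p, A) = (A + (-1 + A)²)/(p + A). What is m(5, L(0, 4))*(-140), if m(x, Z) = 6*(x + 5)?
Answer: -8400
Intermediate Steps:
L(p, A) = (A + (-1 + A)²)/(A + p)
m(x, Z) = 30 + 6*x (m(x, Z) = 6*(5 + x) = 30 + 6*x)
m(5, L(0, 4))*(-140) = (30 + 6*5)*(-140) = (30 + 30)*(-140) = 60*(-140) = -8400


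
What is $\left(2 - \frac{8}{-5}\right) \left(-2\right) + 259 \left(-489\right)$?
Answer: $- \frac{633291}{5} \approx -1.2666 \cdot 10^{5}$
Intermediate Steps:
$\left(2 - \frac{8}{-5}\right) \left(-2\right) + 259 \left(-489\right) = \left(2 - - \frac{8}{5}\right) \left(-2\right) - 126651 = \left(2 + \frac{8}{5}\right) \left(-2\right) - 126651 = \frac{18}{5} \left(-2\right) - 126651 = - \frac{36}{5} - 126651 = - \frac{633291}{5}$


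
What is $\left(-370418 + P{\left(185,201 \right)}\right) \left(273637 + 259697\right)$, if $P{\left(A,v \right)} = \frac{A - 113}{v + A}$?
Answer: $- \frac{38128387927092}{193} \approx -1.9756 \cdot 10^{11}$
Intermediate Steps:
$P{\left(A,v \right)} = \frac{-113 + A}{A + v}$
$\left(-370418 + P{\left(185,201 \right)}\right) \left(273637 + 259697\right) = \left(-370418 + \frac{-113 + 185}{185 + 201}\right) \left(273637 + 259697\right) = \left(-370418 + \frac{1}{386} \cdot 72\right) 533334 = \left(-370418 + \frac{36}{193}\right) 533334 = \left(- \frac{71490638}{193}\right) 533334 = - \frac{38128387927092}{193}$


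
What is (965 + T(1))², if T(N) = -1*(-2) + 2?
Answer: 938961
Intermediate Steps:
T(N) = 4 (T(N) = 2 + 2 = 4)
(965 + T(1))² = (965 + 4)² = 969² = 938961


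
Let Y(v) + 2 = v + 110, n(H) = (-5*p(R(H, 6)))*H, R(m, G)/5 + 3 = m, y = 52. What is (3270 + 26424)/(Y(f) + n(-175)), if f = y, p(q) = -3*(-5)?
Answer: 29694/13285 ≈ 2.2352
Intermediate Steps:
R(m, G) = -15 + 5*m
p(q) = 15
f = 52
n(H) = -75*H (n(H) = (-5*15)*H = -75*H)
Y(v) = 108 + v (Y(v) = -2 + (v + 110) = -2 + (110 + v) = 108 + v)
(3270 + 26424)/(Y(f) + n(-175)) = (3270 + 26424)/((108 + 52) - 75*(-175)) = 29694/(160 + 13125) = 29694/13285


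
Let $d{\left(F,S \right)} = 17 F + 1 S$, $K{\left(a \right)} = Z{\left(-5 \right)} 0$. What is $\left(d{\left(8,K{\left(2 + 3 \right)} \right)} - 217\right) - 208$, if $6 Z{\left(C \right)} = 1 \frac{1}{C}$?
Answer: $-289$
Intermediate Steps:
$Z{\left(C \right)} = \frac{1}{6 C}$ ($Z{\left(C \right)} = \frac{1 \frac{1}{C}}{6} = \frac{1}{6 C}$)
$K{\left(a \right)} = 0$ ($K{\left(a \right)} = \frac{1}{6 \left(-5\right)} 0 = \frac{1}{6} \left(- \frac{1}{5}\right) 0 = \left(- \frac{1}{30}\right) 0 = 0$)
$d{\left(F,S \right)} = S + 17 F$ ($d{\left(F,S \right)} = 17 F + S = S + 17 F$)
$\left(d{\left(8,K{\left(2 + 3 \right)} \right)} - 217\right) - 208 = \left(\left(0 + 17 \cdot 8\right) - 217\right) - 208 = \left(\left(0 + 136\right) - 217\right) - 208 = \left(136 - 217\right) - 208 = -81 - 208 = -289$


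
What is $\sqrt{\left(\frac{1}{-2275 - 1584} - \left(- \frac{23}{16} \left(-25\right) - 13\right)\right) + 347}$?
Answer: $\frac{3 \sqrt{8579371249}}{15436} \approx 18.002$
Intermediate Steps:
$\sqrt{\left(\frac{1}{-2275 - 1584} - \left(- \frac{23}{16} \left(-25\right) - 13\right)\right) + 347} = \sqrt{\left(\frac{1}{-3859} - \left(\left(-23\right) \frac{1}{16} \left(-25\right) - 13\right)\right) + 347} = \sqrt{\left(- \frac{1}{3859} - \left(\left(- \frac{23}{16}\right) \left(-25\right) - 13\right)\right) + 347} = \sqrt{\left(- \frac{1}{3859} - \left(\frac{575}{16} - 13\right)\right) + 347} = \sqrt{\left(- \frac{1}{3859} - \frac{367}{16}\right) + 347} = \sqrt{- \frac{1416269}{61744} + 347} = \sqrt{\frac{20008899}{61744}} = \frac{3 \sqrt{8579371249}}{15436}$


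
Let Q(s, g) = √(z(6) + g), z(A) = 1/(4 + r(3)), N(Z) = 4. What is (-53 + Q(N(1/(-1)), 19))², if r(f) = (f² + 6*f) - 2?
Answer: 82013/29 - 212*√4002/29 ≈ 2365.6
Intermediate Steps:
r(f) = -2 + f² + 6*f
z(A) = 1/29 (z(A) = 1/(4 + (-2 + 3² + 6*3)) = 1/(4 + (-2 + 9 + 18)) = 1/(4 + 25) = 1/29)
Q(s, g) = √(1/29 + g)
(-53 + Q(N(1/(-1)), 19))² = (-53 + √(29 + 841*19)/29)² = (-53 + √(29 + 15979)/29)² = (-53 + √16008/29)² = (-53 + (2*√4002)/29)² = (-53 + 2*√4002/29)²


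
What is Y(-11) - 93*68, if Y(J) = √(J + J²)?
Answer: -6324 + √110 ≈ -6313.5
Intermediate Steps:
Y(-11) - 93*68 = √(-11*(1 - 11)) - 93*68 = √(-11*(-10)) - 6324 = √110 - 6324 = -6324 + √110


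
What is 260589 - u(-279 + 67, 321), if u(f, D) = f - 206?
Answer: 261007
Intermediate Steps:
u(f, D) = -206 + f
260589 - u(-279 + 67, 321) = 260589 - (-206 + (-279 + 67)) = 260589 - (-206 - 212) = 260589 - 1*(-418) = 260589 + 418 = 261007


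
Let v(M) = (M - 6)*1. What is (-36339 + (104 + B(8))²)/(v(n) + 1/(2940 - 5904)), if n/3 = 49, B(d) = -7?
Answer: -79820520/417923 ≈ -190.99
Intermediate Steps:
n = 147 (n = 3*49 = 147)
v(M) = -6 + M (v(M) = (-6 + M)*1 = -6 + M)
(-36339 + (104 + B(8))²)/(v(n) + 1/(2940 - 5904)) = (-36339 + (104 - 7)²)/((-6 + 147) + 1/(2940 - 5904)) = (-36339 + 97²)/(141 + 1/(-2964)) = (-36339 + 9409)/(141 - 1/2964) = -26930/417923/2964 = -26930*2964/417923 = -79820520/417923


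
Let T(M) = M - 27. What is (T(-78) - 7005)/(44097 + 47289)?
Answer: -395/5077 ≈ -0.077802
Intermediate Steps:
T(M) = -27 + M
(T(-78) - 7005)/(44097 + 47289) = ((-27 - 78) - 7005)/(44097 + 47289) = (-105 - 7005)/91386 = -7110*1/91386 = -395/5077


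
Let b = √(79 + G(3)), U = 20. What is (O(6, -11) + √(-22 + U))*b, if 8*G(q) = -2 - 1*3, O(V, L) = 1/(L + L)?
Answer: -√1254/88 + I*√627/2 ≈ -0.40241 + 12.52*I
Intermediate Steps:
O(V, L) = 1/(2*L)
G(q) = -5/8 (G(q) = (-2 - 1*3)/8 = (-2 - 3)/8 = (⅛)*(-5) = -5/8)
b = √1254/4 (b = √(79 - 5/8) = √(627/8) = √1254/4 ≈ 8.8530)
(O(6, -11) + √(-22 + U))*b = ((½)/(-11) + √(-22 + 20))*(√1254/4) = ((½)*(-1/11) + √(-2))*(√1254/4) = (-1/22 + I*√2)*(√1254/4) = √1254*(-1/22 + I*√2)/4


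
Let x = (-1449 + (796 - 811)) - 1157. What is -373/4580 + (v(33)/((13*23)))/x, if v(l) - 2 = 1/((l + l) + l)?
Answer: -28939825853/355335732180 ≈ -0.081444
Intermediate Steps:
x = -2621 (x = (-1449 - 15) - 1157 = -1464 - 1157 = -2621)
v(l) = 2 + 1/(3*l) (v(l) = 2 + 1/((l + l) + l) = 2 + 1/(2*l + l) = 2 + 1/(3*l))
-373/4580 + (v(33)/((13*23)))/x = -373/4580 + ((2 + (⅓)/33)/((13*23)))/(-2621) = -373*1/4580 + ((2 + (⅓)*(1/33))/299)*(-1/2621) = -373/4580 + ((2 + 1/99)*(1/299))*(-1/2621) = -373/4580 + ((199/99)*(1/299))*(-1/2621) = -373/4580 + (199/29601)*(-1/2621) = -373/4580 - 199/77584221 = -28939825853/355335732180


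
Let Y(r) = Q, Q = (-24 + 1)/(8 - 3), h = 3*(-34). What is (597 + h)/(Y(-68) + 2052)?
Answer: 2475/10237 ≈ 0.24177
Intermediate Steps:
h = -102
Q = -23/5 ≈ -4.6000
Y(r) = -23/5
(597 + h)/(Y(-68) + 2052) = (597 - 102)/(-23/5 + 2052) = 495/(10237/5) = 495*(5/10237) = 2475/10237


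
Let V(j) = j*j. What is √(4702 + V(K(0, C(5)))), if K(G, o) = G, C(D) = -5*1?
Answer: √4702 ≈ 68.571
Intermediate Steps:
C(D) = -5
V(j) = j²
√(4702 + V(K(0, C(5)))) = √(4702 + 0²) = √(4702 + 0) = √4702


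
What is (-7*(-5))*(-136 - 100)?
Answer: -8260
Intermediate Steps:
(-7*(-5))*(-136 - 100) = 35*(-236) = -8260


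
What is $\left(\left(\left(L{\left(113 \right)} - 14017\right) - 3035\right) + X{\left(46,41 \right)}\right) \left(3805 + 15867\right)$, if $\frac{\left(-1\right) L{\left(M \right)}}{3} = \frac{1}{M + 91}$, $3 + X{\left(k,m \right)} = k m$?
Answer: $- \frac{5072882574}{17} \approx -2.984 \cdot 10^{8}$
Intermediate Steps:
$X{\left(k,m \right)} = -3 + k m$
$L{\left(M \right)} = - \frac{3}{91 + M}$ ($L{\left(M \right)} = - \frac{3}{M + 91} = - \frac{3}{91 + M}$)
$\left(\left(\left(L{\left(113 \right)} - 14017\right) - 3035\right) + X{\left(46,41 \right)}\right) \left(3805 + 15867\right) = \left(\left(\left(- \frac{3}{91 + 113} - 14017\right) - 3035\right) + \left(-3 + 46 \cdot 41\right)\right) \left(3805 + 15867\right) = \left(\left(\left(- \frac{3}{204} - 14017\right) - 3035\right) + \left(-3 + 1886\right)\right) 19672 = \left(\left(\left(\left(-3\right) \frac{1}{204} - 14017\right) - 3035\right) + 1883\right) 19672 = \left(\left(\left(- \frac{1}{68} - 14017\right) - 3035\right) + 1883\right) 19672 = \left(\left(- \frac{953157}{68} - 3035\right) + 1883\right) 19672 = \left(- \frac{1159537}{68} + 1883\right) 19672 = \left(- \frac{1031493}{68}\right) 19672 = - \frac{5072882574}{17}$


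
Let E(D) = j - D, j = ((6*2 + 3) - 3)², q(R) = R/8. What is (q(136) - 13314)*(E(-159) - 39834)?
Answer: 525643707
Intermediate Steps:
q(R) = R/8 (q(R) = R*(⅛) = R/8)
j = 144 (j = ((12 + 3) - 3)² = (15 - 3)² = 12² = 144)
E(D) = 144 - D
(q(136) - 13314)*(E(-159) - 39834) = ((⅛)*136 - 13314)*((144 - 1*(-159)) - 39834) = (17 - 13314)*((144 + 159) - 39834) = -13297*(303 - 39834) = -13297*(-39531) = 525643707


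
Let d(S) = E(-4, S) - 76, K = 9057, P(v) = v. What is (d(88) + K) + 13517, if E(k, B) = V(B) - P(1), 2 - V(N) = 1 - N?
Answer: 22586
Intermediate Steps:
V(N) = 1 + N (V(N) = 2 - (1 - N) = 2 + (-1 + N) = 1 + N)
E(k, B) = B (E(k, B) = (1 + B) - 1*1 = (1 + B) - 1 = B)
d(S) = -76 + S (d(S) = S - 76 = -76 + S)
(d(88) + K) + 13517 = ((-76 + 88) + 9057) + 13517 = (12 + 9057) + 13517 = 9069 + 13517 = 22586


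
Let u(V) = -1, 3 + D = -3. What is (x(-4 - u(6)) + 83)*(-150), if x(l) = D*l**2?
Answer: -4350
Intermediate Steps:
D = -6 (D = -3 - 3 = -6)
x(l) = -6*l**2
(x(-4 - u(6)) + 83)*(-150) = (-6*(-4 - 1*(-1))**2 + 83)*(-150) = (-6*(-4 + 1)**2 + 83)*(-150) = (-6*(-3)**2 + 83)*(-150) = (-6*9 + 83)*(-150) = (-54 + 83)*(-150) = 29*(-150) = -4350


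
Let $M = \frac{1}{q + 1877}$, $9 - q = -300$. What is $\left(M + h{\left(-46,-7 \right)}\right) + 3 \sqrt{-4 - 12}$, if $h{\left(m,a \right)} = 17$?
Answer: $\frac{37163}{2186} + 12 i \approx 17.0 + 12.0 i$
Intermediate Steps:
$q = 309$ ($q = 9 - -300 = 9 + 300 = 309$)
$M = \frac{1}{2186}$ ($M = \frac{1}{309 + 1877} = \frac{1}{2186} \approx 0.00045746$)
$\left(M + h{\left(-46,-7 \right)}\right) + 3 \sqrt{-4 - 12} = \left(\frac{1}{2186} + 17\right) + 3 \sqrt{-4 - 12} = \frac{37163}{2186} + 3 \sqrt{-16} = \frac{37163}{2186} + 3 \cdot 4 i = \frac{37163}{2186} + 12 i$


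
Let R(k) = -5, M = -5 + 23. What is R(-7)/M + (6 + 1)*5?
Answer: 625/18 ≈ 34.722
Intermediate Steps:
M = 18
R(-7)/M + (6 + 1)*5 = -5/18 + (6 + 1)*5 = -5*1/18 + 7*5 = -5/18 + 35 = 625/18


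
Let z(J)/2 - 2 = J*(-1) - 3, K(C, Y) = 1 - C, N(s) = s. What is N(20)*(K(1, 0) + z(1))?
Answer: -80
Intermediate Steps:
z(J) = -2 - 2*J (z(J) = 4 + 2*(J*(-1) - 3) = 4 + 2*(-J - 3) = 4 + 2*(-3 - J) = 4 + (-6 - 2*J) = -2 - 2*J)
N(20)*(K(1, 0) + z(1)) = 20*((1 - 1*1) + (-2 - 2*1)) = 20*((1 - 1) + (-2 - 2)) = 20*(0 - 4) = 20*(-4) = -80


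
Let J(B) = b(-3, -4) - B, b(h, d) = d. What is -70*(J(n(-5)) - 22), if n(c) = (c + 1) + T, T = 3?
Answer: 1750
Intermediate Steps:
n(c) = 4 + c (n(c) = (c + 1) + 3 = (1 + c) + 3 = 4 + c)
J(B) = -4 - B
-70*(J(n(-5)) - 22) = -70*((-4 - (4 - 5)) - 22) = -70*((-4 - 1*(-1)) - 22) = -70*((-4 + 1) - 22) = -70*(-3 - 22) = -70*(-25) = 1750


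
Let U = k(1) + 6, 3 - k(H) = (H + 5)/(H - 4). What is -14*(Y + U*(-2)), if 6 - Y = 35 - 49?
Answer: 28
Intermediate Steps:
k(H) = 3 - (5 + H)/(-4 + H) (k(H) = 3 - (H + 5)/(H - 4) = 3 - (5 + H)/(-4 + H))
U = 11 (U = (-17 + 2*1)/(-4 + 1) + 6 = (-17 + 2)/(-3) + 6 = -⅓*(-15) + 6 = 5 + 6 = 11)
Y = 20 (Y = 6 - (35 - 49) = 6 - 1*(-14) = 6 + 14 = 20)
-14*(Y + U*(-2)) = -14*(20 + 11*(-2)) = -14*(20 - 22) = -14*(-2) = 28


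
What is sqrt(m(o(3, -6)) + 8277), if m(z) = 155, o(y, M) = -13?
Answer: 4*sqrt(527) ≈ 91.826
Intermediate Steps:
sqrt(m(o(3, -6)) + 8277) = sqrt(155 + 8277) = sqrt(8432) = 4*sqrt(527)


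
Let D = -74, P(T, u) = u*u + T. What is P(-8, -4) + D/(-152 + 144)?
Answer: 69/4 ≈ 17.250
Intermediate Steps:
P(T, u) = T + u² (P(T, u) = u² + T = T + u²)
P(-8, -4) + D/(-152 + 144) = (-8 + (-4)²) - 74/(-152 + 144) = (-8 + 16) - 74/(-8) = 8 - ⅛*(-74) = 8 + 37/4 = 69/4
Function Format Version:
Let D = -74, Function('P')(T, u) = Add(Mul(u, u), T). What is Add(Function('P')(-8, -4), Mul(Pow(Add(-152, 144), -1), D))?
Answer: Rational(69, 4) ≈ 17.250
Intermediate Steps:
Function('P')(T, u) = Add(T, Pow(u, 2)) (Function('P')(T, u) = Add(Pow(u, 2), T) = Add(T, Pow(u, 2)))
Add(Function('P')(-8, -4), Mul(Pow(Add(-152, 144), -1), D)) = Add(Add(-8, Pow(-4, 2)), Mul(Pow(Add(-152, 144), -1), -74)) = Add(Add(-8, 16), Mul(Pow(-8, -1), -74)) = Add(8, Mul(Rational(-1, 8), -74)) = Add(8, Rational(37, 4)) = Rational(69, 4)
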